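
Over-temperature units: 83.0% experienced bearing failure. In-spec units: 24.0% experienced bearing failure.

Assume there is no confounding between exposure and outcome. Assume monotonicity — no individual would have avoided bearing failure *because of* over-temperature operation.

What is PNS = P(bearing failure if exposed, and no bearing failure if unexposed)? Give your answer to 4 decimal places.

p₁ = 0.83, p₀ = 0.24.
Under exogeneity and monotonicity, PNS = p₁ − p₀.
PNS = 0.83 − 0.24 = 0.59

PNS ≈ 0.5900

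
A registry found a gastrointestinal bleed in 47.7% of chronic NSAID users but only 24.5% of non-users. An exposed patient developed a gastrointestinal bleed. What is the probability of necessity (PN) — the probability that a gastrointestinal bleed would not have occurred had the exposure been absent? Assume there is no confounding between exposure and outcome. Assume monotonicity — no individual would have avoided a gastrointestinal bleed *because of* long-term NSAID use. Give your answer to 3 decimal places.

PN ≈ 0.486

p₁ = 0.477, p₀ = 0.245.
Under exogeneity and monotonicity, PN = (p₁ − p₀) / p₁.
PN = (0.477 − 0.245) / 0.477 = 0.232 / 0.477 ≈ 0.4864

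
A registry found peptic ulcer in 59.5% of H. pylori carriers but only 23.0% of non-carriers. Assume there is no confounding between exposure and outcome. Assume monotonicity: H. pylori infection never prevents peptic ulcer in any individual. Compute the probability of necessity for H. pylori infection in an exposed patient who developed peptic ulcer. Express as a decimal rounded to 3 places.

p₁ = 0.595, p₀ = 0.23.
Under exogeneity and monotonicity, PN = (p₁ − p₀) / p₁.
PN = (0.595 − 0.23) / 0.595 = 0.365 / 0.595 ≈ 0.6134

PN ≈ 0.613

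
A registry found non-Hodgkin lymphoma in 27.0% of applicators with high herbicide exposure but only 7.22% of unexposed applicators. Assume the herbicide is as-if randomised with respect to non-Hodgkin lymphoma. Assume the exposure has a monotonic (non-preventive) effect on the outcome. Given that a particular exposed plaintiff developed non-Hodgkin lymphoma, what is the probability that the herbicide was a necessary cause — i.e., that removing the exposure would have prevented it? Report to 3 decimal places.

PN ≈ 0.733

p₁ = 0.27, p₀ = 0.0722.
Under exogeneity and monotonicity, PN = (p₁ − p₀) / p₁.
PN = (0.27 − 0.0722) / 0.27 = 0.1978 / 0.27 ≈ 0.7326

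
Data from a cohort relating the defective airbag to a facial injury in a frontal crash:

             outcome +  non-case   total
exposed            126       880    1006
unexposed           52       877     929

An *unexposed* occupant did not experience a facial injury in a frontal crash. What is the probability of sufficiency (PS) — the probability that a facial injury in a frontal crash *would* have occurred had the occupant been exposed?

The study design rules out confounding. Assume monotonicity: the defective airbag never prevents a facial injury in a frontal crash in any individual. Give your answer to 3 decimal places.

p₁ = P(outcome | exposed) = 126/1006 = 0.12525
p₀ = P(outcome | unexposed) = 52/929 = 0.055974
Under exogeneity and monotonicity, PS = (p₁ − p₀)/(1 − p₀).
PS = (0.12525 − 0.055974) / 0.94403 ≈ 0.0734

PS ≈ 0.073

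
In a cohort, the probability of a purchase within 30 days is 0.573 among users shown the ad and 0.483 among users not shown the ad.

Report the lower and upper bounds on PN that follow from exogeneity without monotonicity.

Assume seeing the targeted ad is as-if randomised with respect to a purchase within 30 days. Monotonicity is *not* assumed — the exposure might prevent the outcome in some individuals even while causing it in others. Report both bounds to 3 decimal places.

Let p₁ = 0.573, p₀ = 0.483.
Under exogeneity alone the bounds on PN are max{0,(p₁−p₀)/p₁} ≤ PN ≤ min{1,(1−p₀)/p₁}.
  lower = (p₁ − p₀)/p₁ = 0.09 / 0.573 ≈ 0.1571
  upper = min{1, (1 − p₀)/p₁} = 0.517 / 0.573 ≈ 0.9023

0.157 ≤ PN ≤ 0.902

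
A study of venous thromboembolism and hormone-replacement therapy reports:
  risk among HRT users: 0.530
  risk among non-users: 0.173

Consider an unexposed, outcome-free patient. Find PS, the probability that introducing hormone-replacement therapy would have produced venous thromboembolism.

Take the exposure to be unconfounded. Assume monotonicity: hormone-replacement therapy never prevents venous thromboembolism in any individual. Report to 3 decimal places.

Let p₁ = 0.53, p₀ = 0.173.
Under exogeneity and monotonicity, PS = (p₁ − p₀) / (1 − p₀).
PS = (0.53 − 0.173) / (1 − 0.173) = 0.357 / 0.827 ≈ 0.4317

PS ≈ 0.432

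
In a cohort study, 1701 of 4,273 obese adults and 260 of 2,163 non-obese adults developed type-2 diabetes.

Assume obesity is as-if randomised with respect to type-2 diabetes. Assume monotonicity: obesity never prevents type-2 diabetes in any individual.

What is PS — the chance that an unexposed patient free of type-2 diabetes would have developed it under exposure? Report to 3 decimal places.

p₁ = P(outcome | exposed) = 1701/4273 = 0.39808
p₀ = P(outcome | unexposed) = 260/2163 = 0.1202
Under exogeneity and monotonicity, PS = (p₁ − p₀) / (1 − p₀).
PS = (0.39808 − 0.1202) / (1 − 0.1202) = 0.27788 / 0.8798 ≈ 0.3158

PS ≈ 0.316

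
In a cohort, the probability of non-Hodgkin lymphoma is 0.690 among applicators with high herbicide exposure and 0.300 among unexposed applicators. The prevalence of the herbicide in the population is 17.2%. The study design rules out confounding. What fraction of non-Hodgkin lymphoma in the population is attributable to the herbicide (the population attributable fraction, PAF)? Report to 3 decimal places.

Let p₁ = 0.69, p₀ = 0.3.
Overall risk P(Y=1) = π·p₁ + (1−π)·p₀ = 0.172×0.69 + 0.828×0.3 = 0.36708.
Under exogeneity, PAF = [P(Y=1) − p₀] / P(Y=1).
PAF = (0.36708 − 0.3) / 0.36708 ≈ 0.1827

PAF ≈ 0.183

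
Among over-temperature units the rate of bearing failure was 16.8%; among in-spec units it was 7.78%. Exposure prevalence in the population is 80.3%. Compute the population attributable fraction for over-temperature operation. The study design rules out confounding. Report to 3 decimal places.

p₁ = 0.168, p₀ = 0.0778.
Overall risk P(Y=1) = π·p₁ + (1−π)·p₀ = 0.803×0.168 + 0.197×0.0778 = 0.15023.
Under exogeneity, PAF = [P(Y=1) − p₀] / P(Y=1).
PAF = (0.15023 − 0.0778) / 0.15023 ≈ 0.4821

PAF ≈ 0.482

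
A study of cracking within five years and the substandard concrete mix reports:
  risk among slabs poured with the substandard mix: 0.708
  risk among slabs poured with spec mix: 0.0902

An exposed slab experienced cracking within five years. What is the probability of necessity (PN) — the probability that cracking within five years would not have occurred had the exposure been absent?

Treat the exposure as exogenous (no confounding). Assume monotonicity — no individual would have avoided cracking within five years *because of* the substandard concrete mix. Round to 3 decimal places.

Let p₁ = 0.708, p₀ = 0.0902.
Under exogeneity and monotonicity, PN = (p₁ − p₀) / p₁.
PN = (0.708 − 0.0902) / 0.708 = 0.6178 / 0.708 ≈ 0.8726

PN ≈ 0.873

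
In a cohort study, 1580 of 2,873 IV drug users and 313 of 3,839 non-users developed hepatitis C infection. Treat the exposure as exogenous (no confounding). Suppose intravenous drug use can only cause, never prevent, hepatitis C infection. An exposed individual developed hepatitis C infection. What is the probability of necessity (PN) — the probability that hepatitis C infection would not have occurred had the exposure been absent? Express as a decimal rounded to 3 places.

PN ≈ 0.852

p₁ = P(outcome | exposed) = 1580/2873 = 0.54995
p₀ = P(outcome | unexposed) = 313/3839 = 0.081532
Under exogeneity and monotonicity, PN = (p₁ − p₀) / p₁.
PN = (0.54995 − 0.081532) / 0.54995 = 0.46842 / 0.54995 ≈ 0.8517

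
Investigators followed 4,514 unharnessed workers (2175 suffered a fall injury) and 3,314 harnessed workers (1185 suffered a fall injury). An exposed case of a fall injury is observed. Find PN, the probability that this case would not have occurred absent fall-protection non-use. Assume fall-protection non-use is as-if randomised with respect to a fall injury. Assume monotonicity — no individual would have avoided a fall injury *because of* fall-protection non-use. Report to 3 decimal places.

p₁ = P(outcome | exposed) = 2175/4514 = 0.48183
p₀ = P(outcome | unexposed) = 1185/3314 = 0.35757
Under exogeneity and monotonicity, PN = (p₁ − p₀) / p₁.
PN = (0.48183 − 0.35757) / 0.48183 = 0.12426 / 0.48183 ≈ 0.2579

PN ≈ 0.258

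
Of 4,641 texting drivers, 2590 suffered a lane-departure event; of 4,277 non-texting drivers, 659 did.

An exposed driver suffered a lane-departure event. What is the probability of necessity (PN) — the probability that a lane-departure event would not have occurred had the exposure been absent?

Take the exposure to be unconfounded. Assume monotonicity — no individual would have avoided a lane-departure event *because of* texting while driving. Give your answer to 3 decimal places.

p₁ = P(outcome | exposed) = 2590/4641 = 0.55807
p₀ = P(outcome | unexposed) = 659/4277 = 0.15408
Under exogeneity and monotonicity, PN = (p₁ − p₀) / p₁.
PN = (0.55807 − 0.15408) / 0.55807 = 0.40399 / 0.55807 ≈ 0.7239

PN ≈ 0.724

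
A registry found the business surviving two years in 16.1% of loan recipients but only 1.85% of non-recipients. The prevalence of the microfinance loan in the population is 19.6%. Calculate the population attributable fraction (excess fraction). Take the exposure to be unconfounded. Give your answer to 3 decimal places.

p₁ = 0.161, p₀ = 0.0185.
Overall risk P(Y=1) = π·p₁ + (1−π)·p₀ = 0.196×0.161 + 0.804×0.0185 = 0.04643.
Under exogeneity, PAF = [P(Y=1) − p₀] / P(Y=1).
PAF = (0.04643 − 0.0185) / 0.04643 ≈ 0.6016

PAF ≈ 0.602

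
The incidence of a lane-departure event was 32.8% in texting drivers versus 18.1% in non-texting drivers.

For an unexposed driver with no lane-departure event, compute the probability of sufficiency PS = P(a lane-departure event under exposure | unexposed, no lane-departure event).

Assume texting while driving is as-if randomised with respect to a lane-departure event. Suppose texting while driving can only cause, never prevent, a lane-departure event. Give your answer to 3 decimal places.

p₁ = 0.328, p₀ = 0.181.
Under exogeneity and monotonicity, PS = (p₁ − p₀) / (1 − p₀).
PS = (0.328 − 0.181) / (1 − 0.181) = 0.147 / 0.819 ≈ 0.1795

PS ≈ 0.179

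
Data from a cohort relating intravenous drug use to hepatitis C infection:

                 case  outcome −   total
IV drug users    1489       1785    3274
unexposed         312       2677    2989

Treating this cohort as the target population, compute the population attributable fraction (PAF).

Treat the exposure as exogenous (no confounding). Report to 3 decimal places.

PAF ≈ 0.637

p₁ = P(outcome | exposed) = 1489/3274 = 0.4548
p₀ = P(outcome | unexposed) = 312/2989 = 0.10438
Exposure prevalence π = 3274/6263 = 0.52275; overall risk P(Y=1) = 0.28756.
Under exogeneity, PAF = [P(Y=1) − p₀]/P(Y=1).
PAF = (0.28756 − 0.10438) / 0.28756 ≈ 0.6370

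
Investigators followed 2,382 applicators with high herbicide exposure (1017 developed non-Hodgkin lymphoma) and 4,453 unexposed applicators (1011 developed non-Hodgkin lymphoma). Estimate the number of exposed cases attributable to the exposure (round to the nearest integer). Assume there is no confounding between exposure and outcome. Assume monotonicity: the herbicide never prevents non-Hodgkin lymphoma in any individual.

about 476 cases

p₁ = P(outcome | exposed) = 1017/2382 = 0.42695
p₀ = P(outcome | unexposed) = 1011/4453 = 0.22704
PN = (p₁ − p₀)/p₁ = (0.42695 − 0.22704) / 0.42695 ≈ 0.46824.
Attributable cases ≈ PN × (exposed cases) = 0.46824 × 1017 ≈ 476.20.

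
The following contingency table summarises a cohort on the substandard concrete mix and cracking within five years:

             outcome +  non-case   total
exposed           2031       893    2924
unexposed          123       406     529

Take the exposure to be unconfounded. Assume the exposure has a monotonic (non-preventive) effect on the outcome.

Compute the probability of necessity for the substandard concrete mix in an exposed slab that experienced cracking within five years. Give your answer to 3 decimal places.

PN ≈ 0.665

p₁ = P(outcome | exposed) = 2031/2924 = 0.6946
p₀ = P(outcome | unexposed) = 123/529 = 0.23251
Under exogeneity and monotonicity, PN = (p₁ − p₀)/p₁.
PN = (0.6946 − 0.23251) / 0.6946 ≈ 0.6653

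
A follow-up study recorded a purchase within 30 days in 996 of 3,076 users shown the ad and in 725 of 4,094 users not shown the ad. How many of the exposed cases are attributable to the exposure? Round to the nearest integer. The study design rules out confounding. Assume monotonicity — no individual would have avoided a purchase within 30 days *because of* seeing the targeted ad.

p₁ = P(outcome | exposed) = 996/3076 = 0.3238
p₀ = P(outcome | unexposed) = 725/4094 = 0.17709
PN = (p₁ − p₀)/p₁ = (0.3238 − 0.17709) / 0.3238 ≈ 0.45309.
Attributable cases ≈ PN × (exposed cases) = 0.45309 × 996 ≈ 451.28.

about 451 cases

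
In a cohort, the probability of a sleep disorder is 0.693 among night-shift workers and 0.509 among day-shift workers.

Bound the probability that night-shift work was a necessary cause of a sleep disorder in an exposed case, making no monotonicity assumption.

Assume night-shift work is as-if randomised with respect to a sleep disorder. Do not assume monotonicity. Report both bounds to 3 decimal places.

Let p₁ = 0.693, p₀ = 0.509.
Under exogeneity alone the bounds on PN are max{0,(p₁−p₀)/p₁} ≤ PN ≤ min{1,(1−p₀)/p₁}.
  lower = (p₁ − p₀)/p₁ = 0.184 / 0.693 ≈ 0.2655
  upper = min{1, (1 − p₀)/p₁} = 0.491 / 0.693 ≈ 0.7085

0.266 ≤ PN ≤ 0.709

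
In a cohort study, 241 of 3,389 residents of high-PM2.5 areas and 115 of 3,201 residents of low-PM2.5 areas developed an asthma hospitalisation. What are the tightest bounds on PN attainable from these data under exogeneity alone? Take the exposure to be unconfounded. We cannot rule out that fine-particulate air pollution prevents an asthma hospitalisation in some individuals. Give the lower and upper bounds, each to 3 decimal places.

0.495 ≤ PN ≤ 1.000

p₁ = P(outcome | exposed) = 241/3389 = 0.071112
p₀ = P(outcome | unexposed) = 115/3201 = 0.035926
Under exogeneity alone the bounds on PN are max{0,(p₁−p₀)/p₁} ≤ PN ≤ min{1,(1−p₀)/p₁}.
  lower = (p₁ − p₀)/p₁ = 0.035186 / 0.071112 ≈ 0.4948
  upper = min{1, (1 − p₀)/p₁} = 0.96407 / 0.071112 ≈ 13.5570 → capped at 1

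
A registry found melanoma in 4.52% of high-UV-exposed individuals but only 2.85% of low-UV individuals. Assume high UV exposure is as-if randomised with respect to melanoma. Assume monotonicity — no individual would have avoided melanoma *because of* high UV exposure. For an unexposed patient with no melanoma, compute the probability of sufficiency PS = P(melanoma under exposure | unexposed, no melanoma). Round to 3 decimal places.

p₁ = 0.0452, p₀ = 0.0285.
Under exogeneity and monotonicity, PS = (p₁ − p₀) / (1 − p₀).
PS = (0.0452 − 0.0285) / (1 − 0.0285) = 0.0167 / 0.9715 ≈ 0.0172

PS ≈ 0.017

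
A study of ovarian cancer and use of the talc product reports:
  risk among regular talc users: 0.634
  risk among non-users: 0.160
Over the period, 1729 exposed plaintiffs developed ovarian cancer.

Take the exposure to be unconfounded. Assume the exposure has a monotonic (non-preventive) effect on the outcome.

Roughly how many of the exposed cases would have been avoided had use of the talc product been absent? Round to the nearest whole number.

Let p₁ = 0.634, p₀ = 0.16.
PN = (p₁ − p₀)/p₁ = (0.634 − 0.16) / 0.634 ≈ 0.74763.
Attributable cases ≈ PN × (exposed cases) = 0.74763 × 1729 ≈ 1292.66.

about 1293 cases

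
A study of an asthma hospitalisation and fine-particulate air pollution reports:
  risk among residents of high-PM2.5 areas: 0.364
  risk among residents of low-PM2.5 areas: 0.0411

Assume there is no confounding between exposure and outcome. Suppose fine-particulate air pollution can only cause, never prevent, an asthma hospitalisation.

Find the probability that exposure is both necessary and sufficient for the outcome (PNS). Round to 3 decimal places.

PNS ≈ 0.323

Let p₁ = 0.364, p₀ = 0.0411.
Under exogeneity and monotonicity, PNS = p₁ − p₀.
PNS = 0.364 − 0.0411 = 0.3229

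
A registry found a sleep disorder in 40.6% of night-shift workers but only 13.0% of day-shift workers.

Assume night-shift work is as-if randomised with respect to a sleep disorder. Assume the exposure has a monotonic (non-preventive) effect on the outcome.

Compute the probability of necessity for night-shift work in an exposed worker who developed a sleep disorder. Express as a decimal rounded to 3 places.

p₁ = 0.406, p₀ = 0.13.
Under exogeneity and monotonicity, PN = (p₁ − p₀) / p₁.
PN = (0.406 − 0.13) / 0.406 = 0.276 / 0.406 ≈ 0.6798

PN ≈ 0.680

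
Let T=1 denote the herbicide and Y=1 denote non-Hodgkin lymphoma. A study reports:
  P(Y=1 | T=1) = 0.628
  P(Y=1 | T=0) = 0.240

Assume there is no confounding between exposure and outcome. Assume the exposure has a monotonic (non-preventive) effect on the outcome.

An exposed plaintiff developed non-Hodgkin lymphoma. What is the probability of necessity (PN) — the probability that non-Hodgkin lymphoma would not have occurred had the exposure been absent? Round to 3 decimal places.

Let p₁ = 0.628, p₀ = 0.24.
Under exogeneity and monotonicity, PN = (p₁ − p₀) / p₁.
PN = (0.628 − 0.24) / 0.628 = 0.388 / 0.628 ≈ 0.6178

PN ≈ 0.618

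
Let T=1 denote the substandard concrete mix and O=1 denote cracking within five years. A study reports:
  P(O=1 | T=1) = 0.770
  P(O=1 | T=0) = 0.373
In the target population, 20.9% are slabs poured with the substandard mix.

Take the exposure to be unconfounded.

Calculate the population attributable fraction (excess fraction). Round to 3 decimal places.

Let p₁ = 0.77, p₀ = 0.373.
Overall risk P(Y=1) = π·p₁ + (1−π)·p₀ = 0.209×0.77 + 0.791×0.373 = 0.45597.
Under exogeneity, PAF = [P(Y=1) − p₀] / P(Y=1).
PAF = (0.45597 − 0.373) / 0.45597 ≈ 0.1820

PAF ≈ 0.182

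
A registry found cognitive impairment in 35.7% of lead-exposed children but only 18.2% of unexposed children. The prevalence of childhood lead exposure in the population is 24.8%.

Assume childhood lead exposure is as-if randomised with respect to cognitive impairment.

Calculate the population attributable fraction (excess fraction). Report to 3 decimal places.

PAF ≈ 0.193

p₁ = 0.357, p₀ = 0.182.
Overall risk P(Y=1) = π·p₁ + (1−π)·p₀ = 0.248×0.357 + 0.752×0.182 = 0.2254.
Under exogeneity, PAF = [P(Y=1) − p₀] / P(Y=1).
PAF = (0.2254 − 0.182) / 0.2254 ≈ 0.1925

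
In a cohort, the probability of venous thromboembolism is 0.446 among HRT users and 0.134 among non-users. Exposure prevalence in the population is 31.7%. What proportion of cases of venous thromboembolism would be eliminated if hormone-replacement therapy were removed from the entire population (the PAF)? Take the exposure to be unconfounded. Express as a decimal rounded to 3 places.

Let p₁ = 0.446, p₀ = 0.134.
Overall risk P(Y=1) = π·p₁ + (1−π)·p₀ = 0.317×0.446 + 0.683×0.134 = 0.2329.
Under exogeneity, PAF = [P(Y=1) − p₀] / P(Y=1).
PAF = (0.2329 − 0.134) / 0.2329 ≈ 0.4247

PAF ≈ 0.425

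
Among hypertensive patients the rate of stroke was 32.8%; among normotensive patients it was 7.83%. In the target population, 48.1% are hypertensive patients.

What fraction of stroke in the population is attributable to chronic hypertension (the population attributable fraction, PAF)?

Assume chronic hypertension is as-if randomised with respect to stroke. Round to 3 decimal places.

PAF ≈ 0.605

p₁ = 0.328, p₀ = 0.0783.
Overall risk P(Y=1) = π·p₁ + (1−π)·p₀ = 0.481×0.328 + 0.519×0.0783 = 0.19841.
Under exogeneity, PAF = [P(Y=1) − p₀] / P(Y=1).
PAF = (0.19841 − 0.0783) / 0.19841 ≈ 0.6054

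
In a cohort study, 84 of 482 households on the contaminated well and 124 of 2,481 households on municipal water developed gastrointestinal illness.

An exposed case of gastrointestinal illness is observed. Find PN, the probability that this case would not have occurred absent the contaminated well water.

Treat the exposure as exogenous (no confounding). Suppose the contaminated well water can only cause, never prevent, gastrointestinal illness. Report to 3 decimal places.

PN ≈ 0.713

p₁ = P(outcome | exposed) = 84/482 = 0.17427
p₀ = P(outcome | unexposed) = 124/2481 = 0.04998
Under exogeneity and monotonicity, PN = (p₁ − p₀) / p₁.
PN = (0.17427 − 0.04998) / 0.17427 = 0.12429 / 0.17427 ≈ 0.7132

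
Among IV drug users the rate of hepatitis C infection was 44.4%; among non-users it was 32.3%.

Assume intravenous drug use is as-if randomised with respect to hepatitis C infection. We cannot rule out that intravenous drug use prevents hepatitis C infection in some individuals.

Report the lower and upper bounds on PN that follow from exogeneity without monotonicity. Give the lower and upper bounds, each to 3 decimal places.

0.273 ≤ PN ≤ 1.000

p₁ = 0.444, p₀ = 0.323.
Under exogeneity alone the bounds on PN are max{0,(p₁−p₀)/p₁} ≤ PN ≤ min{1,(1−p₀)/p₁}.
  lower = (p₁ − p₀)/p₁ = 0.121 / 0.444 ≈ 0.2725
  upper = min{1, (1 − p₀)/p₁} = 0.677 / 0.444 ≈ 1.5248 → capped at 1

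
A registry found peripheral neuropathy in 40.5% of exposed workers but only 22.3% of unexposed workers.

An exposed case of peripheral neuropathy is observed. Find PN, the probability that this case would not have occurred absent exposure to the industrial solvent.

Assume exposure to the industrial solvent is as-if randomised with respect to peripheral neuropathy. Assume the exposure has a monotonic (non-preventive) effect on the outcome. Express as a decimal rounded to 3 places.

p₁ = 0.405, p₀ = 0.223.
Under exogeneity and monotonicity, PN = (p₁ − p₀) / p₁.
PN = (0.405 − 0.223) / 0.405 = 0.182 / 0.405 ≈ 0.4494

PN ≈ 0.449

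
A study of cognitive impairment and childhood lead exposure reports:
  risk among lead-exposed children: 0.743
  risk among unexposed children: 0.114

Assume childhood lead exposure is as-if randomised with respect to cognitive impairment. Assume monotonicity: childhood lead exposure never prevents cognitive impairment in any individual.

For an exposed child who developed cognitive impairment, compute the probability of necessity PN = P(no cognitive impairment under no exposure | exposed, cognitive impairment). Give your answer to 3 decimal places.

PN ≈ 0.847

Let p₁ = 0.743, p₀ = 0.114.
Under exogeneity and monotonicity, PN = (p₁ − p₀) / p₁.
PN = (0.743 − 0.114) / 0.743 = 0.629 / 0.743 ≈ 0.8466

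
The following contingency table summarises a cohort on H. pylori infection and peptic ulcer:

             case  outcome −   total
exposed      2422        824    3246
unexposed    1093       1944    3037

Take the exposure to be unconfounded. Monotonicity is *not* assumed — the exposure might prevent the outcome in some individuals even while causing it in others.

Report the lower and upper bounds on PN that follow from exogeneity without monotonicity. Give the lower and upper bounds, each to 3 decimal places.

0.518 ≤ PN ≤ 0.858

p₁ = P(outcome | exposed) = 2422/3246 = 0.74615
p₀ = P(outcome | unexposed) = 1093/3037 = 0.35989
Under exogeneity alone the bounds on PN are max{0,(p₁−p₀)/p₁} ≤ PN ≤ min{1,(1−p₀)/p₁}.
  lower = (p₁ − p₀)/p₁ = 0.38625 / 0.74615 ≈ 0.5177
  upper = min{1, (1 − p₀)/p₁} = 0.64011 / 0.74615 ≈ 0.8579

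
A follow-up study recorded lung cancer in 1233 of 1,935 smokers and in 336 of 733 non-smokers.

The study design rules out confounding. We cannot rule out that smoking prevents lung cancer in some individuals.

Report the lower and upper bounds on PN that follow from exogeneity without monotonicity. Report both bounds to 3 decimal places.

p₁ = P(outcome | exposed) = 1233/1935 = 0.63721
p₀ = P(outcome | unexposed) = 336/733 = 0.45839
Under exogeneity alone the bounds on PN are max{0,(p₁−p₀)/p₁} ≤ PN ≤ min{1,(1−p₀)/p₁}.
  lower = (p₁ − p₀)/p₁ = 0.17882 / 0.63721 ≈ 0.2806
  upper = min{1, (1 − p₀)/p₁} = 0.54161 / 0.63721 ≈ 0.8500

0.281 ≤ PN ≤ 0.850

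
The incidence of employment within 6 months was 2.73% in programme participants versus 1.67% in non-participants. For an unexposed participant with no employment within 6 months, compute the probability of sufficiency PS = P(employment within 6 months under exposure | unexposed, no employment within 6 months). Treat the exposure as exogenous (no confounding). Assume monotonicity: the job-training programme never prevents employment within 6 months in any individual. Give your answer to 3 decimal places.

p₁ = 0.0273, p₀ = 0.0167.
Under exogeneity and monotonicity, PS = (p₁ − p₀) / (1 − p₀).
PS = (0.0273 − 0.0167) / (1 − 0.0167) = 0.0106 / 0.9833 ≈ 0.0108

PS ≈ 0.011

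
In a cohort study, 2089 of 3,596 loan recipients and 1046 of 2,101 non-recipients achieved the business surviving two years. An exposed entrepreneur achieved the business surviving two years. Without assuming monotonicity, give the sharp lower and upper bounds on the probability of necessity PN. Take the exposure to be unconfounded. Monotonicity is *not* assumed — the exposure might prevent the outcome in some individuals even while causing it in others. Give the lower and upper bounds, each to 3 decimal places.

0.143 ≤ PN ≤ 0.864

p₁ = P(outcome | exposed) = 2089/3596 = 0.58092
p₀ = P(outcome | unexposed) = 1046/2101 = 0.49786
Under exogeneity alone the bounds on PN are max{0,(p₁−p₀)/p₁} ≤ PN ≤ min{1,(1−p₀)/p₁}.
  lower = (p₁ − p₀)/p₁ = 0.083065 / 0.58092 ≈ 0.1430
  upper = min{1, (1 − p₀)/p₁} = 0.50214 / 0.58092 ≈ 0.8644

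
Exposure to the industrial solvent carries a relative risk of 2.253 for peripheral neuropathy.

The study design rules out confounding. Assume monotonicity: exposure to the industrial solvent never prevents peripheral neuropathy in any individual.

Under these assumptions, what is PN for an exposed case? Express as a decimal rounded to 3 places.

Under exogeneity and monotonicity, PN = (RR − 1) / RR = 1 − 1/RR.
PN = (2.253 − 1) / 2.253 = 1.253 / 2.253 ≈ 0.5561

PN ≈ 0.556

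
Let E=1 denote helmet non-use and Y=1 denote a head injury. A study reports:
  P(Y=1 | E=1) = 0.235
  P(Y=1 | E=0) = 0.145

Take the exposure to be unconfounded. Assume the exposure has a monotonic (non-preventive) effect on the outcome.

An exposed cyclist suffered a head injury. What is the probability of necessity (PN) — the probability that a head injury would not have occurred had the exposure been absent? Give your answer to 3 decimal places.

PN ≈ 0.383

Let p₁ = 0.235, p₀ = 0.145.
Under exogeneity and monotonicity, PN = (p₁ − p₀) / p₁.
PN = (0.235 − 0.145) / 0.235 = 0.09 / 0.235 ≈ 0.3830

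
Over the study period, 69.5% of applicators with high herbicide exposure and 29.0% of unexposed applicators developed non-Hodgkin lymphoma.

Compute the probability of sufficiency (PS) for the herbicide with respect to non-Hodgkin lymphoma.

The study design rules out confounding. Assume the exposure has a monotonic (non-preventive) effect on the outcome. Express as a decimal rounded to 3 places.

p₁ = 0.695, p₀ = 0.29.
Under exogeneity and monotonicity, PS = (p₁ − p₀) / (1 − p₀).
PS = (0.695 − 0.29) / (1 − 0.29) = 0.405 / 0.71 ≈ 0.5704

PS ≈ 0.570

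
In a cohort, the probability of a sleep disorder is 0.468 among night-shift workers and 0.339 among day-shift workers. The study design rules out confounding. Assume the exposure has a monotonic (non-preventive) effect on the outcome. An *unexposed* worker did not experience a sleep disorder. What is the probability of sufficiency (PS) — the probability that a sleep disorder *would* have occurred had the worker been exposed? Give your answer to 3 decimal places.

PS ≈ 0.195

Let p₁ = 0.468, p₀ = 0.339.
Under exogeneity and monotonicity, PS = (p₁ − p₀) / (1 − p₀).
PS = (0.468 − 0.339) / (1 − 0.339) = 0.129 / 0.661 ≈ 0.1952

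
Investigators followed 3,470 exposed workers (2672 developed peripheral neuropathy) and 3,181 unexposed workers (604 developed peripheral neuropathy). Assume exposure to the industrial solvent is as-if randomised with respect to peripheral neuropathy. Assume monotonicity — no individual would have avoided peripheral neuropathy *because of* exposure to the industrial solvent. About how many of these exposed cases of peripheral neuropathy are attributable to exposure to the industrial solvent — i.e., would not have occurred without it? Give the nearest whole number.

p₁ = P(outcome | exposed) = 2672/3470 = 0.77003
p₀ = P(outcome | unexposed) = 604/3181 = 0.18988
PN = (p₁ − p₀)/p₁ = (0.77003 − 0.18988) / 0.77003 ≈ 0.75342.
Attributable cases ≈ PN × (exposed cases) = 0.75342 × 2672 ≈ 2013.13.

about 2013 cases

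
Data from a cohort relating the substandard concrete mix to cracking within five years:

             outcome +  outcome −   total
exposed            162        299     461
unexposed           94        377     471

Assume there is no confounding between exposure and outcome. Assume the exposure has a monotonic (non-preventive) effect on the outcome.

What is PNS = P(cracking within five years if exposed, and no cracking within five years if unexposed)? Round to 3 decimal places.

p₁ = P(outcome | exposed) = 162/461 = 0.35141
p₀ = P(outcome | unexposed) = 94/471 = 0.19958
Under exogeneity and monotonicity, PNS = p₁ − p₀.
PNS = 0.35141 − 0.19958 = 0.15183

PNS ≈ 0.152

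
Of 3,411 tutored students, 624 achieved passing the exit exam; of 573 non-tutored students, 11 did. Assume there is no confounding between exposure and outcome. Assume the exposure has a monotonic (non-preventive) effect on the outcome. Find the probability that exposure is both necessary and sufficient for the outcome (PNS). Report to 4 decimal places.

p₁ = P(outcome | exposed) = 624/3411 = 0.18294
p₀ = P(outcome | unexposed) = 11/573 = 0.019197
Under exogeneity and monotonicity, PNS = p₁ − p₀.
PNS = 0.18294 − 0.019197 = 0.16374

PNS ≈ 0.1637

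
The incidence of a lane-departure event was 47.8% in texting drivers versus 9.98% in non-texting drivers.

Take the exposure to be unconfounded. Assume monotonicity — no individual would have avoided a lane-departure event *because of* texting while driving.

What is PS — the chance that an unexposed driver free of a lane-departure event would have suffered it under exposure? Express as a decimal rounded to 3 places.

p₁ = 0.478, p₀ = 0.0998.
Under exogeneity and monotonicity, PS = (p₁ − p₀) / (1 − p₀).
PS = (0.478 − 0.0998) / (1 − 0.0998) = 0.3782 / 0.9002 ≈ 0.4201

PS ≈ 0.420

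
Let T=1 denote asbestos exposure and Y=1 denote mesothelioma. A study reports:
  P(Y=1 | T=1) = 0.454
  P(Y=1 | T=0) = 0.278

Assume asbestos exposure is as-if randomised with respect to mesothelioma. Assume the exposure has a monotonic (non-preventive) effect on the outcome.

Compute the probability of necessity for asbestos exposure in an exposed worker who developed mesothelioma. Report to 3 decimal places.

Let p₁ = 0.454, p₀ = 0.278.
Under exogeneity and monotonicity, PN = (p₁ − p₀) / p₁.
PN = (0.454 − 0.278) / 0.454 = 0.176 / 0.454 ≈ 0.3877

PN ≈ 0.388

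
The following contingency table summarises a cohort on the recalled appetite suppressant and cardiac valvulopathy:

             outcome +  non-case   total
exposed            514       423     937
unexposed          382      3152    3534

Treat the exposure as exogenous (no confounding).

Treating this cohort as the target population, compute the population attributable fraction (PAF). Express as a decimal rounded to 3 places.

PAF ≈ 0.461

p₁ = P(outcome | exposed) = 514/937 = 0.54856
p₀ = P(outcome | unexposed) = 382/3534 = 0.10809
Exposure prevalence π = 937/4471 = 0.20957; overall risk P(Y=1) = 0.2004.
Under exogeneity, PAF = [P(Y=1) − p₀]/P(Y=1).
PAF = (0.2004 − 0.10809) / 0.2004 ≈ 0.4606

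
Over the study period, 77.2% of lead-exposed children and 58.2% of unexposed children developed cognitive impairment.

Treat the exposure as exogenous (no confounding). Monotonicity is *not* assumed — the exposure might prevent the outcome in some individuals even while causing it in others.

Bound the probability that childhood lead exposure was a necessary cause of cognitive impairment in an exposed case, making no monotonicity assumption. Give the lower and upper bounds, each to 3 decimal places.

p₁ = 0.772, p₀ = 0.582.
Under exogeneity alone the bounds on PN are max{0,(p₁−p₀)/p₁} ≤ PN ≤ min{1,(1−p₀)/p₁}.
  lower = (p₁ − p₀)/p₁ = 0.19 / 0.772 ≈ 0.2461
  upper = min{1, (1 − p₀)/p₁} = 0.418 / 0.772 ≈ 0.5415

0.246 ≤ PN ≤ 0.541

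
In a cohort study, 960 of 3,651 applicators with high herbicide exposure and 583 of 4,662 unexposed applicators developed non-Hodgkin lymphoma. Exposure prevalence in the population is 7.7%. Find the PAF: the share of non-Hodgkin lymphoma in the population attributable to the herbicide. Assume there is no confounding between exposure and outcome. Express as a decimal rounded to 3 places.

p₁ = P(outcome | exposed) = 960/3651 = 0.26294
p₀ = P(outcome | unexposed) = 583/4662 = 0.12505
Overall risk P(Y=1) = π·p₁ + (1−π)·p₀ = 0.077×0.26294 + 0.923×0.12505 = 0.13567.
Under exogeneity, PAF = [P(Y=1) − p₀] / P(Y=1).
PAF = (0.13567 − 0.12505) / 0.13567 ≈ 0.0783

PAF ≈ 0.078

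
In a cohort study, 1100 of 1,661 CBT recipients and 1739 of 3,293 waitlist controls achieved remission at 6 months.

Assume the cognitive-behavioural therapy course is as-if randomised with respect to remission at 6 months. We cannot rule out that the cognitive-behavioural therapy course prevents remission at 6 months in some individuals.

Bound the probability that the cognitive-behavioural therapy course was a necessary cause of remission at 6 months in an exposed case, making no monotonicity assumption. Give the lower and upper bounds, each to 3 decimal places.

0.203 ≤ PN ≤ 0.713

p₁ = P(outcome | exposed) = 1100/1661 = 0.66225
p₀ = P(outcome | unexposed) = 1739/3293 = 0.52809
Under exogeneity alone the bounds on PN are max{0,(p₁−p₀)/p₁} ≤ PN ≤ min{1,(1−p₀)/p₁}.
  lower = (p₁ − p₀)/p₁ = 0.13416 / 0.66225 ≈ 0.2026
  upper = min{1, (1 − p₀)/p₁} = 0.47191 / 0.66225 ≈ 0.7126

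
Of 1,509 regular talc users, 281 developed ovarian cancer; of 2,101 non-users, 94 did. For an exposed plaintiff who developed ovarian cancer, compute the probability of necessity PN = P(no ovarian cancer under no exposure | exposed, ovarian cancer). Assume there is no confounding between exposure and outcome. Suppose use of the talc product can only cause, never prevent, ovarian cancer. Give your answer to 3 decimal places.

p₁ = P(outcome | exposed) = 281/1509 = 0.18622
p₀ = P(outcome | unexposed) = 94/2101 = 0.044741
Under exogeneity and monotonicity, PN = (p₁ − p₀) / p₁.
PN = (0.18622 − 0.044741) / 0.18622 = 0.14148 / 0.18622 ≈ 0.7597

PN ≈ 0.760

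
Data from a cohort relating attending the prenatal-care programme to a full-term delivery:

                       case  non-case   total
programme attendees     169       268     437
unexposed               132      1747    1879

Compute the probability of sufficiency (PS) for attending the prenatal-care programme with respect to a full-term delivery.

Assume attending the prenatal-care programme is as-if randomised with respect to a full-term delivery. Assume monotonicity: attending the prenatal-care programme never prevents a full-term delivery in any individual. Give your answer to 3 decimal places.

PS ≈ 0.340

p₁ = P(outcome | exposed) = 169/437 = 0.38673
p₀ = P(outcome | unexposed) = 132/1879 = 0.07025
Under exogeneity and monotonicity, PS = (p₁ − p₀)/(1 − p₀).
PS = (0.38673 − 0.07025) / 0.92975 ≈ 0.3404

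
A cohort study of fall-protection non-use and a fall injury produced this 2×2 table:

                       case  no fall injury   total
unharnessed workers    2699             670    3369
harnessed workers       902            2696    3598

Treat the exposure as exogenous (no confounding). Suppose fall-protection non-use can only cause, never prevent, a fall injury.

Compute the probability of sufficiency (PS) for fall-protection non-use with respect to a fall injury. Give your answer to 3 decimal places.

PS ≈ 0.735

p₁ = P(outcome | exposed) = 2699/3369 = 0.80113
p₀ = P(outcome | unexposed) = 902/3598 = 0.25069
Under exogeneity and monotonicity, PS = (p₁ − p₀) / (1 − p₀).
PS = (0.80113 − 0.25069) / (1 − 0.25069) = 0.55043 / 0.74931 ≈ 0.7346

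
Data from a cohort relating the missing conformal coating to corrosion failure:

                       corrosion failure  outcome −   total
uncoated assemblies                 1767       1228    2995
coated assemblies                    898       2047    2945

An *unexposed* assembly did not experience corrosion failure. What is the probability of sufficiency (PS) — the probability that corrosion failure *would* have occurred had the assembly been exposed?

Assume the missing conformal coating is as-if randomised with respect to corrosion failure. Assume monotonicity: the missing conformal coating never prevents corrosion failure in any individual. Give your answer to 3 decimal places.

PS ≈ 0.410

p₁ = P(outcome | exposed) = 1767/2995 = 0.58998
p₀ = P(outcome | unexposed) = 898/2945 = 0.30492
Under exogeneity and monotonicity, PS = (p₁ − p₀) / (1 − p₀).
PS = (0.58998 − 0.30492) / (1 − 0.30492) = 0.28506 / 0.69508 ≈ 0.4101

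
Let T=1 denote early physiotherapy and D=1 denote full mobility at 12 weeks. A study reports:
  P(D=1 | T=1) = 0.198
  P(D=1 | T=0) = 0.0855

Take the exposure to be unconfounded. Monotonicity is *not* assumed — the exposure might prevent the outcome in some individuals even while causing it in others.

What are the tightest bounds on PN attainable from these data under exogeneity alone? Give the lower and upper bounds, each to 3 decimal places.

0.568 ≤ PN ≤ 1.000

Let p₁ = 0.198, p₀ = 0.0855.
Under exogeneity alone the bounds on PN are max{0,(p₁−p₀)/p₁} ≤ PN ≤ min{1,(1−p₀)/p₁}.
  lower = (p₁ − p₀)/p₁ = 0.1125 / 0.198 ≈ 0.5682
  upper = min{1, (1 − p₀)/p₁} = 0.9145 / 0.198 ≈ 4.6187 → capped at 1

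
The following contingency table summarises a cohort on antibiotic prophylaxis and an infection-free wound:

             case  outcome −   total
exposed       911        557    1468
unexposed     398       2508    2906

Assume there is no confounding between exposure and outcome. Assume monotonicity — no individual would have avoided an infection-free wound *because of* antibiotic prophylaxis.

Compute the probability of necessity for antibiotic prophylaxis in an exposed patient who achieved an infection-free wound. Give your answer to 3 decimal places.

PN ≈ 0.779

p₁ = P(outcome | exposed) = 911/1468 = 0.62057
p₀ = P(outcome | unexposed) = 398/2906 = 0.13696
Under exogeneity and monotonicity, PN = (p₁ − p₀)/p₁.
PN = (0.62057 − 0.13696) / 0.62057 ≈ 0.7793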